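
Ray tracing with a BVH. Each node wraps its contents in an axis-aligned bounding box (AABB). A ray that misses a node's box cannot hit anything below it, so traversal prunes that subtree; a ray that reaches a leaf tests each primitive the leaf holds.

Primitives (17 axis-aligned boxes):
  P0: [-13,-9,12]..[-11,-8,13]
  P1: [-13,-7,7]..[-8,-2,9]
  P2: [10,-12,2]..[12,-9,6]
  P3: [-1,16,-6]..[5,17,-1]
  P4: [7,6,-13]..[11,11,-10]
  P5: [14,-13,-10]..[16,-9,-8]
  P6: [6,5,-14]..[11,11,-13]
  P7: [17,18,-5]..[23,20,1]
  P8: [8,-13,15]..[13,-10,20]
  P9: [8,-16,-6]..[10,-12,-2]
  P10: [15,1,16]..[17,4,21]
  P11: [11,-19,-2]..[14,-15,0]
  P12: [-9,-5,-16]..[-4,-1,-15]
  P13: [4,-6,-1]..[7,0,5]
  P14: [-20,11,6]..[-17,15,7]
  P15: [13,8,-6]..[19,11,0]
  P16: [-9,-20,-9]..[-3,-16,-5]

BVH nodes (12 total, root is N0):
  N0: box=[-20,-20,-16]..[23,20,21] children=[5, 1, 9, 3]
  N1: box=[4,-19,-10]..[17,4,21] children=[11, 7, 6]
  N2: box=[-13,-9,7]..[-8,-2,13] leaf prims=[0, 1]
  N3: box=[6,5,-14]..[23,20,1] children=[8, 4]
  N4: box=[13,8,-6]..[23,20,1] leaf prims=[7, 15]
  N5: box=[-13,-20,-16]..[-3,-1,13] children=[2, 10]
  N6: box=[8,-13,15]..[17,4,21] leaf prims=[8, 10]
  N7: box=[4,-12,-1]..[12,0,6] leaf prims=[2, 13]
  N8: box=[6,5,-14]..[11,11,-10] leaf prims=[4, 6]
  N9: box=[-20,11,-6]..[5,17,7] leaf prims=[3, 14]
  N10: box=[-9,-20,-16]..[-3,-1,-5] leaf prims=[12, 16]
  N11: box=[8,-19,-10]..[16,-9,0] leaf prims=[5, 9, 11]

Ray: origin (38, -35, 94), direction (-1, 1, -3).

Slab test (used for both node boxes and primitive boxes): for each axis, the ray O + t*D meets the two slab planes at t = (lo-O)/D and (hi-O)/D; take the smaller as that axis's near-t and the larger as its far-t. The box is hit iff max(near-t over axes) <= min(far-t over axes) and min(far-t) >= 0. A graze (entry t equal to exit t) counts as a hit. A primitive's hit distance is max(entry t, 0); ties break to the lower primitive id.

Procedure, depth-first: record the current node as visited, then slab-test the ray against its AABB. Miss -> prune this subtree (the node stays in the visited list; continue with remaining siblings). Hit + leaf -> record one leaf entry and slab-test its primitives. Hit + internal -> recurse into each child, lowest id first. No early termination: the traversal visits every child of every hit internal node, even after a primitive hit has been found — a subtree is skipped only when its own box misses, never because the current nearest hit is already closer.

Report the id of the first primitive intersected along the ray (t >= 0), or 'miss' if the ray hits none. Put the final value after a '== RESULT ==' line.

Traverse from the root:
N0 x:[15,58] y:[15,55] z:[73/3,110/3] -> hit [73/3,110/3], descend [1, 3, 5, 9]
  N1 x:[21,34] y:[16,39] z:[73/3,104/3] -> hit [73/3,34], descend [6, 7, 11]
    N6 x:[21,30] y:[22,39] z:[73/3,79/3] -> hit [73/3,79/3] leaf, test {P8@t=25, P10(miss)}
    N7 x:[26,34] y:[23,35] z:[88/3,95/3] -> hit [88/3,95/3] leaf, test {P2(miss), P13@t=31}
    N11 x:[22,30] y:[16,26] z:[94/3,104/3] -> miss, prune
  N3 x:[15,32] y:[40,55] z:[31,36] -> miss, prune
  N5 x:[41,51] y:[15,34] z:[27,110/3] -> miss, prune
  N9 x:[33,58] y:[46,52] z:[29,100/3] -> miss, prune

order=[0, 1, 6, 7, 11, 3, 5, 9]  |boxes|=8  |leaves|=2  hit=P8

== RESULT ==
8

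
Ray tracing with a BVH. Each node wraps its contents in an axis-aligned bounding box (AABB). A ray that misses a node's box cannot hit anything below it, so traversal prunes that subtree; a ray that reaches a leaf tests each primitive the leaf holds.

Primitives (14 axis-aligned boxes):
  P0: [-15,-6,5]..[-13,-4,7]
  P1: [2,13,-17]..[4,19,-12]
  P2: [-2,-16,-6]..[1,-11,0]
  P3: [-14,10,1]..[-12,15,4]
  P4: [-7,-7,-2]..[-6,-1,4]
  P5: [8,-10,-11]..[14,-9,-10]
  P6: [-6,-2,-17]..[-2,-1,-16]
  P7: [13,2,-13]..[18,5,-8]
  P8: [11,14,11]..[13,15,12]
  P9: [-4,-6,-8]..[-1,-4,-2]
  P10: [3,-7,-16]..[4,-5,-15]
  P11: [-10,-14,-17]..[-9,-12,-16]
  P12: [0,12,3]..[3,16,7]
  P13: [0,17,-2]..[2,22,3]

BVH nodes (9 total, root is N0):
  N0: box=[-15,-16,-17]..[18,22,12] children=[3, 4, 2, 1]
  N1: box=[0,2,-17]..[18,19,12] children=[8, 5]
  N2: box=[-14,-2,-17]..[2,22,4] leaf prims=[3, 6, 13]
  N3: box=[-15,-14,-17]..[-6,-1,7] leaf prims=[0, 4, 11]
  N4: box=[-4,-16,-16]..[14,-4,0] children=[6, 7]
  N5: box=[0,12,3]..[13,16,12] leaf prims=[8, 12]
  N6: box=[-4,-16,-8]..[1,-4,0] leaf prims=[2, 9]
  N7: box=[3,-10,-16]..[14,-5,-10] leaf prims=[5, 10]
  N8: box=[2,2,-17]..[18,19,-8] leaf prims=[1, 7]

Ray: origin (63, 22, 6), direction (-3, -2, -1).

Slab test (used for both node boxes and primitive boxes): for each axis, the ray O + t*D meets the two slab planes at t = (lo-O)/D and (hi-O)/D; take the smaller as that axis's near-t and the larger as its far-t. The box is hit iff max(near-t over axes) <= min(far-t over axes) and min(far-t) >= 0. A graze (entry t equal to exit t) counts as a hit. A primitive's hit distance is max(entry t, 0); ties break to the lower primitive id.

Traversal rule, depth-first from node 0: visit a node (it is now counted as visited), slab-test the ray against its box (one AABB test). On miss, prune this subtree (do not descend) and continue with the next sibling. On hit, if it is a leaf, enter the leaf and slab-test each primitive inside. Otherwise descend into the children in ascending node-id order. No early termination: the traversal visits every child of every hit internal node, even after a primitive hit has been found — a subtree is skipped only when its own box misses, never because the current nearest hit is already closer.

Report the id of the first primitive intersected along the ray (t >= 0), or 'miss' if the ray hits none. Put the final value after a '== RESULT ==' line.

Trace the traversal:
N0 x:[15,26] y:[0,19] z:[-6,23] -> hit [15,19], descend [1, 2, 3, 4]
  N1 x:[15,21] y:[3/2,10] z:[-6,23] -> miss, prune
  N2 x:[61/3,77/3] y:[0,12] z:[2,23] -> miss, prune
  N3 x:[23,26] y:[23/2,18] z:[-1,23] -> miss, prune
  N4 x:[49/3,67/3] y:[13,19] z:[6,22] -> hit [49/3,19], descend [6, 7]
    N6 x:[62/3,67/3] y:[13,19] z:[6,14] -> miss, prune
    N7 x:[49/3,20] y:[27/2,16] z:[16,22] -> miss, prune

order=[0, 1, 2, 3, 4, 6, 7]  |boxes|=7  |leaves|=0  hit=miss

== RESULT ==
miss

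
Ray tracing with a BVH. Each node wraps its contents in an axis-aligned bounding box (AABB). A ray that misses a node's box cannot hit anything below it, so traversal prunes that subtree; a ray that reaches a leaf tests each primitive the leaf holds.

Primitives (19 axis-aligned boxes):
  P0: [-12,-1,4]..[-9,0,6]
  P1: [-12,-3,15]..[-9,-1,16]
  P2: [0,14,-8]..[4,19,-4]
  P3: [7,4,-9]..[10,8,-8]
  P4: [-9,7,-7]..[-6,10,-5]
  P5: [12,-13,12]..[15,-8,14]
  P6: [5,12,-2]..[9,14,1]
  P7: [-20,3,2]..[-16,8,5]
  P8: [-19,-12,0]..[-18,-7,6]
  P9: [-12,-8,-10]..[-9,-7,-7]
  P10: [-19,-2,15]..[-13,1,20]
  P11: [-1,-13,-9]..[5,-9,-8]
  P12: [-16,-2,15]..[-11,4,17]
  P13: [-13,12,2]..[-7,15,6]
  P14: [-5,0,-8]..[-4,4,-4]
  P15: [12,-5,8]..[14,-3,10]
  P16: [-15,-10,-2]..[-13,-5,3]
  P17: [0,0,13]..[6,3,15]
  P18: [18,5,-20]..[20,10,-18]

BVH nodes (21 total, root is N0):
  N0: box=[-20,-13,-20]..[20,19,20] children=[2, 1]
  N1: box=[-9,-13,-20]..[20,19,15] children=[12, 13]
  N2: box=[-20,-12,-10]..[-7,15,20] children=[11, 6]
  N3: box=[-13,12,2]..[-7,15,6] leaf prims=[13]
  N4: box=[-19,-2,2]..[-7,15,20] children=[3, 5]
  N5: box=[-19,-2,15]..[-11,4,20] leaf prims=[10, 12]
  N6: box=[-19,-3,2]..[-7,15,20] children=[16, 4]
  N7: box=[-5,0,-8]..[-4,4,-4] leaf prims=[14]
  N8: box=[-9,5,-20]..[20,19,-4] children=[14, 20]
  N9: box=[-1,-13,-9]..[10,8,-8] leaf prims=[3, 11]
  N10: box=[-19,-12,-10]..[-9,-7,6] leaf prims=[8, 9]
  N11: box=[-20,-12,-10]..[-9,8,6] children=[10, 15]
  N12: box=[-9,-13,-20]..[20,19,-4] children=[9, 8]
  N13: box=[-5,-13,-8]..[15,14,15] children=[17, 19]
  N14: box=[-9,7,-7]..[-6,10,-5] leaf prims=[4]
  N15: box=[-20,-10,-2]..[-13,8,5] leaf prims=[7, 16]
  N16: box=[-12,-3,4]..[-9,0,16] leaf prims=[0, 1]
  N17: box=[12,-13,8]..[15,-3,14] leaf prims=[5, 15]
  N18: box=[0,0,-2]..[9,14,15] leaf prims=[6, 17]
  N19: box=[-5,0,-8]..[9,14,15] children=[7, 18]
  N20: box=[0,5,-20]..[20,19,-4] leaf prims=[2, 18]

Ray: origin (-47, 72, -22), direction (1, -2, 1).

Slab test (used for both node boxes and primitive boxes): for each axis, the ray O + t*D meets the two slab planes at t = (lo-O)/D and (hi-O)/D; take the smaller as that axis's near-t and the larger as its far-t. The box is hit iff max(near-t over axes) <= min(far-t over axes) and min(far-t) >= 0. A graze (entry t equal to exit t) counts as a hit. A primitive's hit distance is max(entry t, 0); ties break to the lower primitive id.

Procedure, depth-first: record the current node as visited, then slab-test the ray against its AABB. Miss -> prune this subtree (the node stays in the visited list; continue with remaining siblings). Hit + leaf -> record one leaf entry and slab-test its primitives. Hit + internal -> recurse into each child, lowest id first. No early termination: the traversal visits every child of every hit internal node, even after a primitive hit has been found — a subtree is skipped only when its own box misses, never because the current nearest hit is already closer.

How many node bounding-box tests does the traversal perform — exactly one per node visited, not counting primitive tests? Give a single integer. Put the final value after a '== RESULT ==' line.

Walk:
N0 x:[27,67] y:[53/2,85/2] z:[2,42] -> hit [27,42], descend [1, 2]
  N1 x:[38,67] y:[53/2,85/2] z:[2,37] -> miss, prune
  N2 x:[27,40] y:[57/2,42] z:[12,42] -> hit [57/2,40], descend [6, 11]
    N6 x:[28,40] y:[57/2,75/2] z:[24,42] -> hit [57/2,75/2], descend [4, 16]
      N4 x:[28,40] y:[57/2,37] z:[24,42] -> hit [57/2,37], descend [3, 5]
        N3 x:[34,40] y:[57/2,30] z:[24,28] -> miss, prune
        N5 x:[28,36] y:[34,37] z:[37,42] -> miss, prune
      N16 x:[35,38] y:[36,75/2] z:[26,38] -> hit [36,75/2] leaf, test {P0(miss), P1@t=37}
    N11 x:[27,38] y:[32,42] z:[12,28] -> miss, prune

Visited [0, 1, 2, 6, 4, 3, 5, 16, 11]. Tests: 9 box, 1 leaf. Nearest: P1.

== RESULT ==
9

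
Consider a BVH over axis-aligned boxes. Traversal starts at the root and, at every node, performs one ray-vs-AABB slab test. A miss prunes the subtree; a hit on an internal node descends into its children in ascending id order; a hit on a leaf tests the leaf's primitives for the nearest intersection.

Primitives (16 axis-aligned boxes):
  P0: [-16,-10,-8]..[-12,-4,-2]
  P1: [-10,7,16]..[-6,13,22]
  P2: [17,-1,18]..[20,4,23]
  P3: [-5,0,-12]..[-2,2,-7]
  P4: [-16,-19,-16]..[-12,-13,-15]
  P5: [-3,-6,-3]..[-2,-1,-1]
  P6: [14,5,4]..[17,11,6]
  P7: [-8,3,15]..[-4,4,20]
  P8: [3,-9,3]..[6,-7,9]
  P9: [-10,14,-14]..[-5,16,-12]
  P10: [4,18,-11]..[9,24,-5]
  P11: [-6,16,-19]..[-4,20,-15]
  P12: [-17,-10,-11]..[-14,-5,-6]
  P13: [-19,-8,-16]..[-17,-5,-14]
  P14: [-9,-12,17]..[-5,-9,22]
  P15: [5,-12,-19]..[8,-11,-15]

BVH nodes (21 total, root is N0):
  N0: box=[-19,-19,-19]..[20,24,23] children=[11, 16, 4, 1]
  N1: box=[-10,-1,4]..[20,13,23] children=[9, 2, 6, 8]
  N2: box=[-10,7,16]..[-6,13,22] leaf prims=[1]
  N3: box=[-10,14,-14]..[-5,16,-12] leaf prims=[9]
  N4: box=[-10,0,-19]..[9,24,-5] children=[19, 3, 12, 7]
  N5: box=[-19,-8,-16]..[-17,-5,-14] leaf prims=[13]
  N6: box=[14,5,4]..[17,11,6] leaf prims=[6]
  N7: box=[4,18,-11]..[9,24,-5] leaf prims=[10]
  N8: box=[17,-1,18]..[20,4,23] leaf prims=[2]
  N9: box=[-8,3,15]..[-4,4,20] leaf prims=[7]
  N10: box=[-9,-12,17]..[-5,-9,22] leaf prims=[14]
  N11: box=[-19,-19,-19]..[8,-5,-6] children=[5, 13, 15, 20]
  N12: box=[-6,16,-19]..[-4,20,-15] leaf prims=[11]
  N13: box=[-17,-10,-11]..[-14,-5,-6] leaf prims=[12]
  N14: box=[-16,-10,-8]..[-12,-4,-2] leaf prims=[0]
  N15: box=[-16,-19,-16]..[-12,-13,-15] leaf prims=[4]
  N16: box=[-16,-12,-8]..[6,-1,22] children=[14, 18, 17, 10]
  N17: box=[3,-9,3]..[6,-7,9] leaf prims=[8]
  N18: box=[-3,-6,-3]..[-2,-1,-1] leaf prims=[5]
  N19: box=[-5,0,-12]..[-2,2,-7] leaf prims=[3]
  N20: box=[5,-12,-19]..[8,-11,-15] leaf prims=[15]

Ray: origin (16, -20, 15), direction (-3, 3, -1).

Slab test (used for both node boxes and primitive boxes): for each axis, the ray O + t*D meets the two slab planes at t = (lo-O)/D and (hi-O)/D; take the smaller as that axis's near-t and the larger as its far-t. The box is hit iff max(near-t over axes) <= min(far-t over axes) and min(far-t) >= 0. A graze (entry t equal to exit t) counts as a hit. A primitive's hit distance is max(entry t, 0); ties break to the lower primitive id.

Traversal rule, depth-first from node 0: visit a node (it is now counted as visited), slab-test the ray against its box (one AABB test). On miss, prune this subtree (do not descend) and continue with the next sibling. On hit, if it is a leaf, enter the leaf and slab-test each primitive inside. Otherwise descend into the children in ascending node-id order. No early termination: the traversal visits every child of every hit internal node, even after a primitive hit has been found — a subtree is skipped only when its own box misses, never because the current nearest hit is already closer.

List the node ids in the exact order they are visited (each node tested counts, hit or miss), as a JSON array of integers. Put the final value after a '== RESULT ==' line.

Trace the traversal:
N0 x:[-4/3,35/3] y:[1/3,44/3] z:[-8,34] -> hit [1/3,35/3], descend [1, 4, 11, 16]
  N1 x:[-4/3,26/3] y:[19/3,11] z:[-8,11] -> hit [19/3,26/3], descend [2, 6, 8, 9]
    N2 x:[22/3,26/3] y:[9,11] z:[-7,-1] -> miss, prune
    N6 x:[-1/3,2/3] y:[25/3,31/3] z:[9,11] -> miss, prune
    N8 x:[-4/3,-1/3] y:[19/3,8] z:[-8,-3] -> miss, prune
    N9 x:[20/3,8] y:[23/3,8] z:[-5,0] -> miss, prune
  N4 x:[7/3,26/3] y:[20/3,44/3] z:[20,34] -> miss, prune
  N11 x:[8/3,35/3] y:[1/3,5] z:[21,34] -> miss, prune
  N16 x:[10/3,32/3] y:[8/3,19/3] z:[-7,23] -> hit [10/3,19/3], descend [10, 14, 17, 18]
    N10 x:[7,25/3] y:[8/3,11/3] z:[-7,-2] -> miss, prune
    N14 x:[28/3,32/3] y:[10/3,16/3] z:[17,23] -> miss, prune
    N17 x:[10/3,13/3] y:[11/3,13/3] z:[6,12] -> miss, prune
    N18 x:[6,19/3] y:[14/3,19/3] z:[16,18] -> miss, prune

Summary -> nodes [0, 1, 2, 6, 8, 9, 4, 11, 16, 10, 14, 17, 18]; box-tests=13; leaf-entries=0; first=miss

== RESULT ==
[0, 1, 2, 6, 8, 9, 4, 11, 16, 10, 14, 17, 18]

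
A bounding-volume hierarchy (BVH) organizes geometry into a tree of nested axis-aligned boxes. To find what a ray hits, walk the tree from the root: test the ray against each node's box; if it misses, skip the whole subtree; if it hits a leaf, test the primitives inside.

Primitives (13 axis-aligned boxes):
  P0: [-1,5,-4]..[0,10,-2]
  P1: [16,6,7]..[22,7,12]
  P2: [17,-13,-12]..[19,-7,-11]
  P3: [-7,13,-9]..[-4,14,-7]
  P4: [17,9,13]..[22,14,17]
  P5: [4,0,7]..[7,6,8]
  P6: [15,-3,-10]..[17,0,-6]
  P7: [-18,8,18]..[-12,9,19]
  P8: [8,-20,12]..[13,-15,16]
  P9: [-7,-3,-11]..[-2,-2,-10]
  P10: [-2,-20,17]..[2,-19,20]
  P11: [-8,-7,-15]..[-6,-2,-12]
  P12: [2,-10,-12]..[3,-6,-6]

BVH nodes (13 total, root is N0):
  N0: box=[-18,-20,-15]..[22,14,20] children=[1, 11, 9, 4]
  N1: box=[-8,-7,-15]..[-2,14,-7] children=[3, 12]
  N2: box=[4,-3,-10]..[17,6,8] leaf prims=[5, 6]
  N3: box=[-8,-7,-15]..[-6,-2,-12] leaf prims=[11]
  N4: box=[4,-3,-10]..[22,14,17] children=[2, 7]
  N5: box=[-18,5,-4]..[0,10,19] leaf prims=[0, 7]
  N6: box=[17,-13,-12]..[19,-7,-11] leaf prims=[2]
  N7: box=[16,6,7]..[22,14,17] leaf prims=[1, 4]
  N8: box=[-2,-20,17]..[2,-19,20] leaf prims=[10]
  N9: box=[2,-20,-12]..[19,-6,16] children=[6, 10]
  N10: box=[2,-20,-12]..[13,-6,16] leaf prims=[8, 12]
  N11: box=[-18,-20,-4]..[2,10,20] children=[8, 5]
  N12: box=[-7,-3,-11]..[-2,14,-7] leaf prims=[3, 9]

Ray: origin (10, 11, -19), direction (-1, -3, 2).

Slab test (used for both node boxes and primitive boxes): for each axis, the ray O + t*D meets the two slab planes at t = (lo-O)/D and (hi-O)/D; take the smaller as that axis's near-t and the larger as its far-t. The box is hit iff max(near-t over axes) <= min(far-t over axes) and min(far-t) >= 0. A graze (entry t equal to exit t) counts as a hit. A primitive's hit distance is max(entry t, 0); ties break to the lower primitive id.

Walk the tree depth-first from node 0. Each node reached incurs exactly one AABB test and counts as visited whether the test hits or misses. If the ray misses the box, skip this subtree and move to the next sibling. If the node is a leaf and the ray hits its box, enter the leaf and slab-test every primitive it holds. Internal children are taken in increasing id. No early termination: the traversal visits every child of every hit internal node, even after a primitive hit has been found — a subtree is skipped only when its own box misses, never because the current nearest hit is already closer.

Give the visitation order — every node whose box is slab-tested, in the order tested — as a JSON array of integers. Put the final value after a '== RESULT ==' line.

Traverse from the root:
N0 x:[-12,28] y:[-1,31/3] z:[2,39/2] -> hit [2,31/3], descend [1, 4, 9, 11]
  N1 x:[12,18] y:[-1,6] z:[2,6] -> miss, prune
  N4 x:[-12,6] y:[-1,14/3] z:[9/2,18] -> hit [9/2,14/3], descend [2, 7]
    N2 x:[-7,6] y:[5/3,14/3] z:[9/2,27/2] -> hit [9/2,14/3] leaf, test {P5(miss), P6(miss)}
    N7 x:[-12,-6] y:[-1,5/3] z:[13,18] -> miss, prune
  N9 x:[-9,8] y:[17/3,31/3] z:[7/2,35/2] -> hit [17/3,8], descend [6, 10]
    N6 x:[-9,-7] y:[6,8] z:[7/2,4] -> miss, prune
    N10 x:[-3,8] y:[17/3,31/3] z:[7/2,35/2] -> hit [17/3,8] leaf, test {P8(miss), P12(miss)}
  N11 x:[8,28] y:[1/3,31/3] z:[15/2,39/2] -> hit [8,31/3], descend [5, 8]
    N5 x:[10,28] y:[1/3,2] z:[15/2,19] -> miss, prune
    N8 x:[8,12] y:[10,31/3] z:[18,39/2] -> miss, prune

Visited [0, 1, 4, 2, 7, 9, 6, 10, 11, 5, 8]. Tests: 11 box, 2 leaf. Nearest: miss.

== RESULT ==
[0, 1, 4, 2, 7, 9, 6, 10, 11, 5, 8]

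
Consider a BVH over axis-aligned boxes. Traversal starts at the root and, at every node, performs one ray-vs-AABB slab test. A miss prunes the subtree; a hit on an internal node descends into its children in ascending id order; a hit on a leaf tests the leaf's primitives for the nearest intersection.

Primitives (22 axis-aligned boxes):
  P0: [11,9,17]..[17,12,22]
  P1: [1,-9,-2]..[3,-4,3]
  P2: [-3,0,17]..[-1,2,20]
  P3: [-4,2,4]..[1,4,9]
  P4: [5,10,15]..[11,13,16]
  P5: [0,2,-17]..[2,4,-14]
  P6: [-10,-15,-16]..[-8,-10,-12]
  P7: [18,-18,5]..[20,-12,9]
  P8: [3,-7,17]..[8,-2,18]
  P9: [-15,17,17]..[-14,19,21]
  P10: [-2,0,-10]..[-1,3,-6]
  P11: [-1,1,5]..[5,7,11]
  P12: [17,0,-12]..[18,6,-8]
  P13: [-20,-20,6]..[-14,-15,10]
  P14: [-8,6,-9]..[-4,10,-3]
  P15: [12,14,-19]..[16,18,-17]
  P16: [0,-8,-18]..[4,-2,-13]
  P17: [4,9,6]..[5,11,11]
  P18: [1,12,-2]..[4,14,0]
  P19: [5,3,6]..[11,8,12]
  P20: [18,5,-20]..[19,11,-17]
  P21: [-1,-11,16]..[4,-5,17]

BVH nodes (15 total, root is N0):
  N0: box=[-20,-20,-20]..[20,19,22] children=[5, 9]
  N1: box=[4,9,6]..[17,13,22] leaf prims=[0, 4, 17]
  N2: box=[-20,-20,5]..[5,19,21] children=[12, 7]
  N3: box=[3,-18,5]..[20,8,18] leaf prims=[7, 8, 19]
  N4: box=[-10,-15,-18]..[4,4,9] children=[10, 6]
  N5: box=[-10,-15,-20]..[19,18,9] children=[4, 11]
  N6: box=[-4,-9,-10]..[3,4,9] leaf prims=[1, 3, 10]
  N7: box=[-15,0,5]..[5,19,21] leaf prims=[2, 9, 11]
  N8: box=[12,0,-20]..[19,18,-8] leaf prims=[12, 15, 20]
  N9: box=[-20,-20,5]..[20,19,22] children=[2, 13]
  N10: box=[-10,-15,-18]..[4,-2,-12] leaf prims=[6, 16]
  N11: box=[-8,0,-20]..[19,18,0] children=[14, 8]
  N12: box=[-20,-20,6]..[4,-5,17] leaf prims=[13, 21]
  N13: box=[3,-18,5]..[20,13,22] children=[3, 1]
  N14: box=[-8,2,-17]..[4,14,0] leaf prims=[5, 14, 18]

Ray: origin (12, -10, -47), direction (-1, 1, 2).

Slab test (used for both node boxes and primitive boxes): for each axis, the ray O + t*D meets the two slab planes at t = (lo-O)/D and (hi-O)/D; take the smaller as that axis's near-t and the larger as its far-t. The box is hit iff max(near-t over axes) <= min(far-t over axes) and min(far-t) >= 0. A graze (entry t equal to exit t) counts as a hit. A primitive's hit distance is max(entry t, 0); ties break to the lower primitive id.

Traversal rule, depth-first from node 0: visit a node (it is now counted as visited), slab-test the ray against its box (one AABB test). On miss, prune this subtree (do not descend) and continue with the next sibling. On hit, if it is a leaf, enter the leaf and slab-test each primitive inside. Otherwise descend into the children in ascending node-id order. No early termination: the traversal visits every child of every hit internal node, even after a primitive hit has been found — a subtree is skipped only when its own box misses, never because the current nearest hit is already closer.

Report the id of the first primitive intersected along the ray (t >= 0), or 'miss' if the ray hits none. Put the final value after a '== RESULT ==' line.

Walk:
N0 x:[-8,32] y:[-10,29] z:[27/2,69/2] -> hit [27/2,29], descend [5, 9]
  N5 x:[-7,22] y:[-5,28] z:[27/2,28] -> hit [27/2,22], descend [4, 11]
    N4 x:[8,22] y:[-5,14] z:[29/2,28] -> miss, prune
    N11 x:[-7,20] y:[10,28] z:[27/2,47/2] -> hit [27/2,20], descend [8, 14]
      N8 x:[-7,0] y:[10,28] z:[27/2,39/2] -> miss, prune
      N14 x:[8,20] y:[12,24] z:[15,47/2] -> hit [15,20] leaf, test {P5(miss), P14@t=19, P18(miss)}
  N9 x:[-8,32] y:[-10,29] z:[26,69/2] -> hit [26,29], descend [2, 13]
    N2 x:[7,32] y:[-10,29] z:[26,34] -> hit [26,29], descend [7, 12]
      N7 x:[7,27] y:[10,29] z:[26,34] -> hit [26,27] leaf, test {P2(miss), P9(miss), P11(miss)}
      N12 x:[8,32] y:[-10,5] z:[53/2,32] -> miss, prune
    N13 x:[-8,9] y:[-8,23] z:[26,69/2] -> miss, prune

Visited [0, 5, 4, 11, 8, 14, 9, 2, 7, 12, 13]. Tests: 11 box, 2 leaf. Nearest: P14.

== RESULT ==
14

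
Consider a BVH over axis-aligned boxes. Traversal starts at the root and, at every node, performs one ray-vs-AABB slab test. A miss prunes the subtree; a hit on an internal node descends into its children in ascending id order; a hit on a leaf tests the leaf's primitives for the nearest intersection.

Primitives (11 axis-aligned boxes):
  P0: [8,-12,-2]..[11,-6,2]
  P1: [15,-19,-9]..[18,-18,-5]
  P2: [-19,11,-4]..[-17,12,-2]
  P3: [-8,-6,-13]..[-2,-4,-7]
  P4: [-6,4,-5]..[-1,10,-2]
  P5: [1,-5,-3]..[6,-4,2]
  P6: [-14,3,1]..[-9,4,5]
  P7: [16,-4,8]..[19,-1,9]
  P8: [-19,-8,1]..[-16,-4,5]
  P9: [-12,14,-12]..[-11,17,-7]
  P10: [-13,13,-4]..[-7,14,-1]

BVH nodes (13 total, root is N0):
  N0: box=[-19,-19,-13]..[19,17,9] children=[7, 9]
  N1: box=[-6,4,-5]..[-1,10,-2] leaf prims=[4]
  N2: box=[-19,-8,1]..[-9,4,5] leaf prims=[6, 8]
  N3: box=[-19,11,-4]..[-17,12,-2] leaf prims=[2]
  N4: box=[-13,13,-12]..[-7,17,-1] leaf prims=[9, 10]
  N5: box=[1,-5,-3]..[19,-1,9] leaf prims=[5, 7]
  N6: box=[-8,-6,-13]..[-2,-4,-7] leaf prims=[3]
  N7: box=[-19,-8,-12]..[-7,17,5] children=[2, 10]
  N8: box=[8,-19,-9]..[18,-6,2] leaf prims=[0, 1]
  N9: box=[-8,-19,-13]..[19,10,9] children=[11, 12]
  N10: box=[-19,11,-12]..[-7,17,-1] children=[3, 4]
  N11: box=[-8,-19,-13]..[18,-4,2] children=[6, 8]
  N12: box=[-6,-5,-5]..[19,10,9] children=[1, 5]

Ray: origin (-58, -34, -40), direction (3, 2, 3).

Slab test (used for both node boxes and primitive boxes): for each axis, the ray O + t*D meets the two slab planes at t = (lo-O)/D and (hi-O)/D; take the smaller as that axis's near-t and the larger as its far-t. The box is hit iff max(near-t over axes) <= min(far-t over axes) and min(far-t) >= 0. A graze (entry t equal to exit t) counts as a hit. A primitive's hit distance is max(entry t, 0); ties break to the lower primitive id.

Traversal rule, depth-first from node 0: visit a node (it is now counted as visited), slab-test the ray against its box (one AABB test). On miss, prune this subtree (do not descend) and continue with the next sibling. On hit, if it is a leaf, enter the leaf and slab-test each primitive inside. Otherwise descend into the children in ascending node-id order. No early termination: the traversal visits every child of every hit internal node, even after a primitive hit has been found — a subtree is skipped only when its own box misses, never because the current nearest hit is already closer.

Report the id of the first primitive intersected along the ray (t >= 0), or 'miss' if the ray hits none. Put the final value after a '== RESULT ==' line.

Traverse from the root:
N0 x:[13,77/3] y:[15/2,51/2] z:[9,49/3] -> hit [13,49/3], descend [7, 9]
  N7 x:[13,17] y:[13,51/2] z:[28/3,15] -> hit [13,15], descend [2, 10]
    N2 x:[13,49/3] y:[13,19] z:[41/3,15] -> hit [41/3,15] leaf, test {P6(miss), P8@t=41/3}
    N10 x:[13,17] y:[45/2,51/2] z:[28/3,13] -> miss, prune
  N9 x:[50/3,77/3] y:[15/2,22] z:[9,49/3] -> miss, prune

Summary -> nodes [0, 7, 2, 10, 9]; box-tests=5; leaf-entries=1; first=P8

== RESULT ==
8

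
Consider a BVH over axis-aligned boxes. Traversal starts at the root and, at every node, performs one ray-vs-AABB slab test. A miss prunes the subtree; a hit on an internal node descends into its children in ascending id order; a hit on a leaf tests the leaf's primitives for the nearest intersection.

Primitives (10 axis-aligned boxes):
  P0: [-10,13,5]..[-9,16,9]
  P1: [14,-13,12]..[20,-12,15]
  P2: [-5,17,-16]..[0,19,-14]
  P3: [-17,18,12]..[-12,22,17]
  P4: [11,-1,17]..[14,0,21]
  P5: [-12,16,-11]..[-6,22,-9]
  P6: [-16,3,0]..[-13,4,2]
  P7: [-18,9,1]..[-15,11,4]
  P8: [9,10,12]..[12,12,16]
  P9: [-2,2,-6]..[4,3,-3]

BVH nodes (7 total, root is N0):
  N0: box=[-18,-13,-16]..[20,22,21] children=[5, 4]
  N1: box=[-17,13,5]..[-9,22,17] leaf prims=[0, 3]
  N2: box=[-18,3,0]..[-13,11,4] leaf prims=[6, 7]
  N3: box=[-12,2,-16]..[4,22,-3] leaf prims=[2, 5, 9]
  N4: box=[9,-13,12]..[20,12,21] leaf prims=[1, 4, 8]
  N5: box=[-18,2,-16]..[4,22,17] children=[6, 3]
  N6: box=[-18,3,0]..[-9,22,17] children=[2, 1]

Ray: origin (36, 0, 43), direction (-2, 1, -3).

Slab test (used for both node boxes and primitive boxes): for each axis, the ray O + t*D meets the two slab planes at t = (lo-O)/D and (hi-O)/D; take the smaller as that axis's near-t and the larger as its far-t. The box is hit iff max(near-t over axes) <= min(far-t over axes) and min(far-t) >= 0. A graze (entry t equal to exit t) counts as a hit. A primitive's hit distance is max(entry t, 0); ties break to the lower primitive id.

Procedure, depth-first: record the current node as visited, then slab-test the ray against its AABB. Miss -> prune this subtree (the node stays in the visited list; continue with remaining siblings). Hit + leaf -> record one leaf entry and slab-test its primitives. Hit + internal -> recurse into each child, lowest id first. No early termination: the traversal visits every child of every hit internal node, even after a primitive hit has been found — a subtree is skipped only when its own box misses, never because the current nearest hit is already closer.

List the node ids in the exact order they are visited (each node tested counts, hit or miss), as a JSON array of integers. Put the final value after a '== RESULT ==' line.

Walk:
N0 x:[8,27] y:[-13,22] z:[22/3,59/3] -> hit [8,59/3], descend [4, 5]
  N4 x:[8,27/2] y:[-13,12] z:[22/3,31/3] -> hit [8,31/3] leaf, test {P1(miss), P4(miss), P8(miss)}
  N5 x:[16,27] y:[2,22] z:[26/3,59/3] -> hit [16,59/3], descend [3, 6]
    N3 x:[16,24] y:[2,22] z:[46/3,59/3] -> hit [16,59/3] leaf, test {P2@t=19, P5(miss), P9(miss)}
    N6 x:[45/2,27] y:[3,22] z:[26/3,43/3] -> miss, prune

Visited [0, 4, 5, 3, 6]. Tests: 5 box, 2 leaf. Nearest: P2.

== RESULT ==
[0, 4, 5, 3, 6]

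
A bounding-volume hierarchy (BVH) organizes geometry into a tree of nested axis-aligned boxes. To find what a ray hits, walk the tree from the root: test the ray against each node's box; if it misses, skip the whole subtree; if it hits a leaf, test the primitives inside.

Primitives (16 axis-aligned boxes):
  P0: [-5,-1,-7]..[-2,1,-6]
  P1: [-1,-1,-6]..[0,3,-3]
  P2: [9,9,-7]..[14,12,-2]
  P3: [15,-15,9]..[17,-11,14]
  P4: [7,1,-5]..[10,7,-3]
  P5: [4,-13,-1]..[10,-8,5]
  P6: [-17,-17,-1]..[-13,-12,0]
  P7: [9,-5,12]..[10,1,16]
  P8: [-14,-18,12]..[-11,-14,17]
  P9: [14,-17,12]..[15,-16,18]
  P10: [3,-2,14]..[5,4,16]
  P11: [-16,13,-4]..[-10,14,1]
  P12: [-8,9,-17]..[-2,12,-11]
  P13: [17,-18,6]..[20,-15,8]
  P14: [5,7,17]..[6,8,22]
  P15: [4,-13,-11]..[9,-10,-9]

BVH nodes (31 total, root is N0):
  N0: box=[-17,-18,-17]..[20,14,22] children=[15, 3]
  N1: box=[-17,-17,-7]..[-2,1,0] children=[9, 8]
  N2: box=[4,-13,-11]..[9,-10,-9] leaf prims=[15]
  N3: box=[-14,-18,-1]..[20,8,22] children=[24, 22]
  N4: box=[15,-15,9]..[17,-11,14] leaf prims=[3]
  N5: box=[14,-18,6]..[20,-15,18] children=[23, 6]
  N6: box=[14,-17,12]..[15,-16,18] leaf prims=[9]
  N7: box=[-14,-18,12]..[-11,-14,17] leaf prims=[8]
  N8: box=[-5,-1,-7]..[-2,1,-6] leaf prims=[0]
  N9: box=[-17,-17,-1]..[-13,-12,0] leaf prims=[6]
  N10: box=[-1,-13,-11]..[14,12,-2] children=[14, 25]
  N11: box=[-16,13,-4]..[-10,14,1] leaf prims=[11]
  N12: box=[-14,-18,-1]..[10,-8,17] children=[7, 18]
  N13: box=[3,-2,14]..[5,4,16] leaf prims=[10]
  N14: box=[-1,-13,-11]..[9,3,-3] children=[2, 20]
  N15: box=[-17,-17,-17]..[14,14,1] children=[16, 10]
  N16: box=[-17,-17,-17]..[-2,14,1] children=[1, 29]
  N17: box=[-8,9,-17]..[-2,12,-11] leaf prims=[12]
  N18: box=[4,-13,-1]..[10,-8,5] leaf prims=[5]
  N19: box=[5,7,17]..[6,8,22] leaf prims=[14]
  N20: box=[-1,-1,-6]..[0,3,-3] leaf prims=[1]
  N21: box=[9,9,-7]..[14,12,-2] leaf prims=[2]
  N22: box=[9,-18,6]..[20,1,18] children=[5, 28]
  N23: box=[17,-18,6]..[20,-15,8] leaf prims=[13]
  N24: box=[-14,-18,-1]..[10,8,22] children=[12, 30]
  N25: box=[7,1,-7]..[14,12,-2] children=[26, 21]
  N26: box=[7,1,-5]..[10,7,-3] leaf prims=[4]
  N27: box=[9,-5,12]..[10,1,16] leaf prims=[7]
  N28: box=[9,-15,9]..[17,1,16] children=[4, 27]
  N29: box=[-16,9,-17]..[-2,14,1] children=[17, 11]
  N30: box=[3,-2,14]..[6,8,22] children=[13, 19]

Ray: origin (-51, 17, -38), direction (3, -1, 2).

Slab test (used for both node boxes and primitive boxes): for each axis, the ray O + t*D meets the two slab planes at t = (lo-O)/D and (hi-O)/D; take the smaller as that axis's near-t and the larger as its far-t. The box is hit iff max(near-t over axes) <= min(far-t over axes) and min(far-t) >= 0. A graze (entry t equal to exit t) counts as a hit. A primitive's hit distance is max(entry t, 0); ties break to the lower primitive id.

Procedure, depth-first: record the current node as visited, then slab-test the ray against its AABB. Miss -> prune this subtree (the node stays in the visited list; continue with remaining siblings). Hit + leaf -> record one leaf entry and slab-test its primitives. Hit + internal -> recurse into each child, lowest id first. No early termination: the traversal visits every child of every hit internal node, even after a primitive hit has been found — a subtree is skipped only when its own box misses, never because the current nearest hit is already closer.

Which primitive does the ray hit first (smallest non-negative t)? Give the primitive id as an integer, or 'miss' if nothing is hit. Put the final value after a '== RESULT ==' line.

Traverse from the root:
N0 x:[34/3,71/3] y:[3,35] z:[21/2,30] -> hit [34/3,71/3], descend [3, 15]
  N3 x:[37/3,71/3] y:[9,35] z:[37/2,30] -> hit [37/2,71/3], descend [22, 24]
    N22 x:[20,71/3] y:[16,35] z:[22,28] -> hit [22,71/3], descend [5, 28]
      N5 x:[65/3,71/3] y:[32,35] z:[22,28] -> miss, prune
      N28 x:[20,68/3] y:[16,32] z:[47/2,27] -> miss, prune
    N24 x:[37/3,61/3] y:[9,35] z:[37/2,30] -> hit [37/2,61/3], descend [12, 30]
      N12 x:[37/3,61/3] y:[25,35] z:[37/2,55/2] -> miss, prune
      N30 x:[18,19] y:[9,19] z:[26,30] -> miss, prune
  N15 x:[34/3,65/3] y:[3,34] z:[21/2,39/2] -> hit [34/3,39/2], descend [10, 16]
    N10 x:[50/3,65/3] y:[5,30] z:[27/2,18] -> hit [50/3,18], descend [14, 25]
      N14 x:[50/3,20] y:[14,30] z:[27/2,35/2] -> hit [50/3,35/2], descend [2, 20]
        N2 x:[55/3,20] y:[27,30] z:[27/2,29/2] -> miss, prune
        N20 x:[50/3,17] y:[14,18] z:[16,35/2] -> hit [50/3,17] leaf, test {P1@t=50/3}
      N25 x:[58/3,65/3] y:[5,16] z:[31/2,18] -> miss, prune
    N16 x:[34/3,49/3] y:[3,34] z:[21/2,39/2] -> hit [34/3,49/3], descend [1, 29]
      N1 x:[34/3,49/3] y:[16,34] z:[31/2,19] -> hit [16,49/3], descend [8, 9]
        N8 x:[46/3,49/3] y:[16,18] z:[31/2,16] -> hit [16,16] leaf, test {P0@t=16}
        N9 x:[34/3,38/3] y:[29,34] z:[37/2,19] -> miss, prune
      N29 x:[35/3,49/3] y:[3,8] z:[21/2,39/2] -> miss, prune

Visited [0, 3, 22, 5, 28, 24, 12, 30, 15, 10, 14, 2, 20, 25, 16, 1, 8, 9, 29]. Tests: 19 box, 2 leaf. Nearest: P0.

== RESULT ==
0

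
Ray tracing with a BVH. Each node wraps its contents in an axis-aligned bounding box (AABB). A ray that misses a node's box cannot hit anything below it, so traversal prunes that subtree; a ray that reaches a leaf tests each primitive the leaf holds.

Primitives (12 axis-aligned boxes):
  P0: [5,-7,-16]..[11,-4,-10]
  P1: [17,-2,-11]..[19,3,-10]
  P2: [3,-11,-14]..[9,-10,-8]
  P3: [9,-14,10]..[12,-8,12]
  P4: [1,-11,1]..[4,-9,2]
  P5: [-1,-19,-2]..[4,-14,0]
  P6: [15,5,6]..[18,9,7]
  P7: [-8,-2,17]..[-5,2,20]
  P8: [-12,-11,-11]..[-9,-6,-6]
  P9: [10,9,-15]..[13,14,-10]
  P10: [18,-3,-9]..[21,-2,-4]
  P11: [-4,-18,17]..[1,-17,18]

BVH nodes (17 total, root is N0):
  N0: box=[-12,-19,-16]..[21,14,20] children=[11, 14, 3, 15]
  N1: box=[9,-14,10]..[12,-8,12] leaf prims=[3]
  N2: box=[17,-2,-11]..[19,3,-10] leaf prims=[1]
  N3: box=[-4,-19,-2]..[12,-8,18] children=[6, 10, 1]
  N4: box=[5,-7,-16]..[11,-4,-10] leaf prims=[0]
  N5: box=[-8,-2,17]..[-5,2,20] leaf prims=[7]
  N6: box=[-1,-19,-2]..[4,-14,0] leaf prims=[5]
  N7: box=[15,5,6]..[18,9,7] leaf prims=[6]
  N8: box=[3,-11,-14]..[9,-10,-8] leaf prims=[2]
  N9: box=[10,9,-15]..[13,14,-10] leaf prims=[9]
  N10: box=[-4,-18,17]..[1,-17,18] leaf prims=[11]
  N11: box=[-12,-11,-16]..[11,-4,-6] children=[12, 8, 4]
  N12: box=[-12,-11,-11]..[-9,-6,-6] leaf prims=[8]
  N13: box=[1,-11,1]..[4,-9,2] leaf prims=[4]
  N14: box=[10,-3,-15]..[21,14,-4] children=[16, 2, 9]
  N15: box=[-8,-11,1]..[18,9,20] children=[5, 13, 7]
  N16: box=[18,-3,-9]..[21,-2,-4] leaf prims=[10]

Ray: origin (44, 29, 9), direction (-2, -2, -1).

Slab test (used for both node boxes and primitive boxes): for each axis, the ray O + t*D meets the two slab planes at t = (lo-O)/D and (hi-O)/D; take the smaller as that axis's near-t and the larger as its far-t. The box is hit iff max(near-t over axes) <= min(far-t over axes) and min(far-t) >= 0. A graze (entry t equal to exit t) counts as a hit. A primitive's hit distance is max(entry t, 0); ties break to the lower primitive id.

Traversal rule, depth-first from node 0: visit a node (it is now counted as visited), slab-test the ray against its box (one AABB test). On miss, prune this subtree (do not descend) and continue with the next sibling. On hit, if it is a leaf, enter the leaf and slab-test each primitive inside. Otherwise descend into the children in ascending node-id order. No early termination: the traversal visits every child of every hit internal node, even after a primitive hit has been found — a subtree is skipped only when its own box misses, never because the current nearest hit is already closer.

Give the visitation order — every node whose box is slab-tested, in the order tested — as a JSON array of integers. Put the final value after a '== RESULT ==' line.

Walk:
N0 x:[23/2,28] y:[15/2,24] z:[-11,25] -> hit [23/2,24], descend [3, 11, 14, 15]
  N3 x:[16,24] y:[37/2,24] z:[-9,11] -> miss, prune
  N11 x:[33/2,28] y:[33/2,20] z:[15,25] -> hit [33/2,20], descend [4, 8, 12]
    N4 x:[33/2,39/2] y:[33/2,18] z:[19,25] -> miss, prune
    N8 x:[35/2,41/2] y:[39/2,20] z:[17,23] -> hit [39/2,20] leaf, test {P2@t=39/2}
    N12 x:[53/2,28] y:[35/2,20] z:[15,20] -> miss, prune
  N14 x:[23/2,17] y:[15/2,16] z:[13,24] -> hit [13,16], descend [2, 9, 16]
    N2 x:[25/2,27/2] y:[13,31/2] z:[19,20] -> miss, prune
    N9 x:[31/2,17] y:[15/2,10] z:[19,24] -> miss, prune
    N16 x:[23/2,13] y:[31/2,16] z:[13,18] -> miss, prune
  N15 x:[13,26] y:[10,20] z:[-11,8] -> miss, prune

order=[0, 3, 11, 4, 8, 12, 14, 2, 9, 16, 15]  |boxes|=11  |leaves|=1  hit=P2

== RESULT ==
[0, 3, 11, 4, 8, 12, 14, 2, 9, 16, 15]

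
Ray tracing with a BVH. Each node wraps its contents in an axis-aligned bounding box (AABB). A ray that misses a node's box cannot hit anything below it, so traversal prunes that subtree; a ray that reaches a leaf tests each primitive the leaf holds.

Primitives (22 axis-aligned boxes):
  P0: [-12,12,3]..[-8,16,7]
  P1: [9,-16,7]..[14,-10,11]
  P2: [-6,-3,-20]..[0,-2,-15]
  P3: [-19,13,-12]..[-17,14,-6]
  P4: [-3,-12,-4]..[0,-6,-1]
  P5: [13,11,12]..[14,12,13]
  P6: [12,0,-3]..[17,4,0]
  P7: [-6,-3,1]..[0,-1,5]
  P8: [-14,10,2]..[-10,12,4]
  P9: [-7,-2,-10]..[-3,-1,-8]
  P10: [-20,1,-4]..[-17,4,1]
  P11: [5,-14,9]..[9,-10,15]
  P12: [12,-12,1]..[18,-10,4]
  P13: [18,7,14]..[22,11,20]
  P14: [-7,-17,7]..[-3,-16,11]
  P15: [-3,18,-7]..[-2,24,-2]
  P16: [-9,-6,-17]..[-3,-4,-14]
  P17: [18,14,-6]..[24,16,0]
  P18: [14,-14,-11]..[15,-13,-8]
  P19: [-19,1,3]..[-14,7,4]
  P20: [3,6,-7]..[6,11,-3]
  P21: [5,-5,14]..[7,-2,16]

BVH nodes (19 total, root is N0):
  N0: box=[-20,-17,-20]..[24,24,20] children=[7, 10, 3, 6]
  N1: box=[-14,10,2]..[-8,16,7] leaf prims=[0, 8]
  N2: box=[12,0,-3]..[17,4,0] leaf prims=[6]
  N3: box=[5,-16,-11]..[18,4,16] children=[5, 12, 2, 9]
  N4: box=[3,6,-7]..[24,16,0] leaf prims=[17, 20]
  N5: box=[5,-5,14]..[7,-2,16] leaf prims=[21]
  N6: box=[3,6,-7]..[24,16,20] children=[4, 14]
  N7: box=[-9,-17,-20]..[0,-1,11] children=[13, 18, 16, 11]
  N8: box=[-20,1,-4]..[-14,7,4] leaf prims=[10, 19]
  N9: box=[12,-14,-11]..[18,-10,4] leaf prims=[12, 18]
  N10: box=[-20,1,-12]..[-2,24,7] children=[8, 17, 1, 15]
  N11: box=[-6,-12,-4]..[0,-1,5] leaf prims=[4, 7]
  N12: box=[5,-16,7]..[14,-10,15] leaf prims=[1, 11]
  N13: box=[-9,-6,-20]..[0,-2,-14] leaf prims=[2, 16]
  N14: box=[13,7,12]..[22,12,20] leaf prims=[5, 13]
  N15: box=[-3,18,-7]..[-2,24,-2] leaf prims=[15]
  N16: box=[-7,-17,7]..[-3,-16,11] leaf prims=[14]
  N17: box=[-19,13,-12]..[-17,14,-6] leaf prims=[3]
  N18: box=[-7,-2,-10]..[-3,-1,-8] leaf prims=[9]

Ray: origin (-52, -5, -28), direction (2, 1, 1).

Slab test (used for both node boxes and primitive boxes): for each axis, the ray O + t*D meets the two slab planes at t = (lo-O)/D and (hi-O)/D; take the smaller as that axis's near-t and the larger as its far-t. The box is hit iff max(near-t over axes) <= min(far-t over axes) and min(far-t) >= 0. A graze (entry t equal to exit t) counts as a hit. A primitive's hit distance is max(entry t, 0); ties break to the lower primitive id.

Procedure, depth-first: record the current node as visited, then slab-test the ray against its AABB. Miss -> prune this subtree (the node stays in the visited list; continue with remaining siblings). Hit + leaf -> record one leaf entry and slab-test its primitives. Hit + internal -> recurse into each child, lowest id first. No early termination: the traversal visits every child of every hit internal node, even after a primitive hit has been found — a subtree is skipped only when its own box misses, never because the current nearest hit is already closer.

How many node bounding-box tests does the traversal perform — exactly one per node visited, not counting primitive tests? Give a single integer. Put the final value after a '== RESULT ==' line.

Trace the traversal:
N0 x:[16,38] y:[-12,29] z:[8,48] -> hit [16,29], descend [3, 6, 7, 10]
  N3 x:[57/2,35] y:[-11,9] z:[17,44] -> miss, prune
  N6 x:[55/2,38] y:[11,21] z:[21,48] -> miss, prune
  N7 x:[43/2,26] y:[-12,4] z:[8,39] -> miss, prune
  N10 x:[16,25] y:[6,29] z:[16,35] -> hit [16,25], descend [1, 8, 15, 17]
    N1 x:[19,22] y:[15,21] z:[30,35] -> miss, prune
    N8 x:[16,19] y:[6,12] z:[24,32] -> miss, prune
    N15 x:[49/2,25] y:[23,29] z:[21,26] -> hit [49/2,25] leaf, test {P15@t=49/2}
    N17 x:[33/2,35/2] y:[18,19] z:[16,22] -> miss, prune

Summary -> nodes [0, 3, 6, 7, 10, 1, 8, 15, 17]; box-tests=9; leaf-entries=1; first=P15

== RESULT ==
9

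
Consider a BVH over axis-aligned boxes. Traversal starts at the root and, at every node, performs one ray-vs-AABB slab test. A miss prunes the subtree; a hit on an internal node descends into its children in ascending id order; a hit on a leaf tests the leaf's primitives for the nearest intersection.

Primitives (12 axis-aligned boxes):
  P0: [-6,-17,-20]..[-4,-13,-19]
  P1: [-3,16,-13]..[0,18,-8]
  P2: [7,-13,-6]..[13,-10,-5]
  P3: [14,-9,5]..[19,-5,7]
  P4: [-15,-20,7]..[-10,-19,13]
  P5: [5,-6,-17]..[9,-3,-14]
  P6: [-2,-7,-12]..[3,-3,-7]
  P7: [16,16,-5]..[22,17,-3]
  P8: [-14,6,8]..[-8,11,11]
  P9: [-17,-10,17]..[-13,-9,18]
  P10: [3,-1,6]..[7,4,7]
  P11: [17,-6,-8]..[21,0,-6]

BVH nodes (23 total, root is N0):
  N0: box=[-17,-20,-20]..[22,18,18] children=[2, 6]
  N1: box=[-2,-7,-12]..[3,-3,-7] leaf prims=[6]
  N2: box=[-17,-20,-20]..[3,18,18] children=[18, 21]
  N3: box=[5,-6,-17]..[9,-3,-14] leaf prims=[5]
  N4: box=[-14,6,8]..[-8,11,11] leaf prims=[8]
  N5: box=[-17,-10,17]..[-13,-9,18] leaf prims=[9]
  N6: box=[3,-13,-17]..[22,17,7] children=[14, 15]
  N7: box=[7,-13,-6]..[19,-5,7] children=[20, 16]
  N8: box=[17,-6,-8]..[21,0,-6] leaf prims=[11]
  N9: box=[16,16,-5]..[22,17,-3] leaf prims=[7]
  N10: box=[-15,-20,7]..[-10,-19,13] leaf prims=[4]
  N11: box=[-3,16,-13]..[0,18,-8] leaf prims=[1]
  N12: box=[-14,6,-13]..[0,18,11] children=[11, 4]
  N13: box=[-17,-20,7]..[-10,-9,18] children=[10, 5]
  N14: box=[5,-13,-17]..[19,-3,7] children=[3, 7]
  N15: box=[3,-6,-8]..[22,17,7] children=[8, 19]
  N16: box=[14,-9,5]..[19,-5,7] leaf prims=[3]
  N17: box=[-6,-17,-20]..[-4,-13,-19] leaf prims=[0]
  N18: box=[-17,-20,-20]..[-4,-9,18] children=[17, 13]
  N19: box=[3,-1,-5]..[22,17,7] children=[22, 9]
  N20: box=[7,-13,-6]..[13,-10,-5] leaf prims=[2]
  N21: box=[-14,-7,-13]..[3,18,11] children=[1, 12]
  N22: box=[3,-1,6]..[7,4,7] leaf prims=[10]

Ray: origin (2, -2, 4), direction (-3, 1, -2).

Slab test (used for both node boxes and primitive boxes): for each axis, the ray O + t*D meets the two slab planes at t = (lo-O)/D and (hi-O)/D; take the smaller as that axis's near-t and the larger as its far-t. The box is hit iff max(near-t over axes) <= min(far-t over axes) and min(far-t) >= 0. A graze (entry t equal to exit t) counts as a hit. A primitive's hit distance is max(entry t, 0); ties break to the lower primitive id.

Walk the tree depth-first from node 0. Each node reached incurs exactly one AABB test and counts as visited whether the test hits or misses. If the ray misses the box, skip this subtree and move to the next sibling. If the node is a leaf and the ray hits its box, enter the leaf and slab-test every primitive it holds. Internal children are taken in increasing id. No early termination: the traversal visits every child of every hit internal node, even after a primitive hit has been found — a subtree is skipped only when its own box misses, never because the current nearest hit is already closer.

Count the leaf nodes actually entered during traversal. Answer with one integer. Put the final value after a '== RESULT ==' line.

Trace the traversal:
N0 x:[-20/3,19/3] y:[-18,20] z:[-7,12] -> hit [-20/3,19/3], descend [2, 6]
  N2 x:[-1/3,19/3] y:[-18,20] z:[-7,12] -> hit [-1/3,19/3], descend [18, 21]
    N18 x:[2,19/3] y:[-18,-7] z:[-7,12] -> miss, prune
    N21 x:[-1/3,16/3] y:[-5,20] z:[-7/2,17/2] -> hit [-1/3,16/3], descend [1, 12]
      N1 x:[-1/3,4/3] y:[-5,-1] z:[11/2,8] -> miss, prune
      N12 x:[2/3,16/3] y:[8,20] z:[-7/2,17/2] -> miss, prune
  N6 x:[-20/3,-1/3] y:[-11,19] z:[-3/2,21/2] -> miss, prune

Summary -> nodes [0, 2, 18, 21, 1, 12, 6]; box-tests=7; leaf-entries=0; first=miss

== RESULT ==
0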